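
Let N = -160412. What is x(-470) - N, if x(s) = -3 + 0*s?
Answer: 160409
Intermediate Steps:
x(s) = -3 (x(s) = -3 + 0 = -3)
x(-470) - N = -3 - 1*(-160412) = -3 + 160412 = 160409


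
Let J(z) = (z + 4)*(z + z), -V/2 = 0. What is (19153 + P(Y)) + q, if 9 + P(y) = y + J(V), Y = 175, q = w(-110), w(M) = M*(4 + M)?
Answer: 30979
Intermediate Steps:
q = 11660 (q = -110*(4 - 110) = -110*(-106) = 11660)
V = 0 (V = -2*0 = 0)
J(z) = 2*z*(4 + z) (J(z) = (4 + z)*(2*z) = 2*z*(4 + z))
P(y) = -9 + y (P(y) = -9 + (y + 2*0*(4 + 0)) = -9 + (y + 2*0*4) = -9 + (y + 0) = -9 + y)
(19153 + P(Y)) + q = (19153 + (-9 + 175)) + 11660 = (19153 + 166) + 11660 = 19319 + 11660 = 30979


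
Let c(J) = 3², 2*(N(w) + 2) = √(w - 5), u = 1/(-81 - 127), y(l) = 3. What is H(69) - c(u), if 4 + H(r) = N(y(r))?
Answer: -15 + I*√2/2 ≈ -15.0 + 0.70711*I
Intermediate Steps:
u = -1/208 (u = 1/(-208) = -1/208 ≈ -0.0048077)
N(w) = -2 + √(-5 + w)/2 (N(w) = -2 + √(w - 5)/2 = -2 + √(-5 + w)/2)
c(J) = 9
H(r) = -6 + I*√2/2 (H(r) = -4 + (-2 + √(-5 + 3)/2) = -4 + (-2 + √(-2)/2) = -4 + (-2 + (I*√2)/2) = -4 + (-2 + I*√2/2) = -6 + I*√2/2)
H(69) - c(u) = (-6 + I*√2/2) - 1*9 = (-6 + I*√2/2) - 9 = -15 + I*√2/2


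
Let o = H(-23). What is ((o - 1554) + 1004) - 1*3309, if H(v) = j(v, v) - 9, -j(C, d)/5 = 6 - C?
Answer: -4013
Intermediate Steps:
j(C, d) = -30 + 5*C (j(C, d) = -5*(6 - C) = -30 + 5*C)
H(v) = -39 + 5*v (H(v) = (-30 + 5*v) - 9 = -39 + 5*v)
o = -154 (o = -39 + 5*(-23) = -39 - 115 = -154)
((o - 1554) + 1004) - 1*3309 = ((-154 - 1554) + 1004) - 1*3309 = (-1708 + 1004) - 3309 = -704 - 3309 = -4013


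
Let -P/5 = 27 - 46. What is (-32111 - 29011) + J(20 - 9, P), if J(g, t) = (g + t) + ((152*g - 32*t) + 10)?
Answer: -62374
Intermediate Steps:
P = 95 (P = -5*(27 - 46) = -5*(-19) = 95)
J(g, t) = 10 - 31*t + 153*g (J(g, t) = (g + t) + ((-32*t + 152*g) + 10) = (g + t) + (10 - 32*t + 152*g) = 10 - 31*t + 153*g)
(-32111 - 29011) + J(20 - 9, P) = (-32111 - 29011) + (10 - 31*95 + 153*(20 - 9)) = -61122 + (10 - 2945 + 153*11) = -61122 + (10 - 2945 + 1683) = -61122 - 1252 = -62374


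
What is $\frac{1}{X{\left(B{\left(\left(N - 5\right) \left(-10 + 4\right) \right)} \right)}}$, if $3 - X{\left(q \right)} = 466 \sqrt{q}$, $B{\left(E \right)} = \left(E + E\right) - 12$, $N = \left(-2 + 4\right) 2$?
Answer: $\frac{1}{3} \approx 0.33333$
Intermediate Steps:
$N = 4$ ($N = 2 \cdot 2 = 4$)
$B{\left(E \right)} = -12 + 2 E$ ($B{\left(E \right)} = 2 E - 12 = -12 + 2 E$)
$X{\left(q \right)} = 3 - 466 \sqrt{q}$
$\frac{1}{X{\left(B{\left(\left(N - 5\right) \left(-10 + 4\right) \right)} \right)}} = \frac{1}{3 - 466 \sqrt{-12 + 2 \left(4 - 5\right) \left(-10 + 4\right)}} = \frac{1}{3 - 466 \sqrt{-12 + 2 \left(\left(-1\right) \left(-6\right)\right)}} = \frac{1}{3 - 466 \sqrt{-12 + 2 \cdot 6}} = \frac{1}{3 - 466 \sqrt{-12 + 12}} = \frac{1}{3 - 466 \sqrt{0}} = \frac{1}{3 - 0} = \frac{1}{3 + 0} = \frac{1}{3}$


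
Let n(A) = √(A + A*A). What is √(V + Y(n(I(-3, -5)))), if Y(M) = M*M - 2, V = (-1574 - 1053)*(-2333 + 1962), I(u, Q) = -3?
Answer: √974621 ≈ 987.23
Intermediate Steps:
n(A) = √(A + A²)
V = 974617 (V = -2627*(-371) = 974617)
Y(M) = -2 + M² (Y(M) = M² - 2 = -2 + M²)
√(V + Y(n(I(-3, -5)))) = √(974617 + (-2 + (√(-3*(1 - 3)))²)) = √(974617 + (-2 + (√(-3*(-2)))²)) = √(974617 + (-2 + (√6)²)) = √(974617 + (-2 + 6)) = √(974617 + 4) = √974621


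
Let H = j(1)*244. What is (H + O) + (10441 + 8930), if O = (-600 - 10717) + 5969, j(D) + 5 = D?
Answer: 13047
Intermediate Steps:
j(D) = -5 + D
H = -976 (H = (-5 + 1)*244 = -4*244 = -976)
O = -5348 (O = -11317 + 5969 = -5348)
(H + O) + (10441 + 8930) = (-976 - 5348) + (10441 + 8930) = -6324 + 19371 = 13047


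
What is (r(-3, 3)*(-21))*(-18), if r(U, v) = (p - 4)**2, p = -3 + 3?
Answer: 6048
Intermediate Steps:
p = 0
r(U, v) = 16 (r(U, v) = (0 - 4)**2 = (-4)**2 = 16)
(r(-3, 3)*(-21))*(-18) = (16*(-21))*(-18) = -336*(-18) = 6048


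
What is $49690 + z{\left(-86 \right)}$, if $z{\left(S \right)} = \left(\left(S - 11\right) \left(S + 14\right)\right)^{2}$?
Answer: $48825946$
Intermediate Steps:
$z{\left(S \right)} = \left(-11 + S\right)^{2} \left(14 + S\right)^{2}$ ($z{\left(S \right)} = \left(\left(-11 + S\right) \left(14 + S\right)\right)^{2} = \left(-11 + S\right)^{2} \left(14 + S\right)^{2}$)
$49690 + z{\left(-86 \right)} = 49690 + \left(-11 - 86\right)^{2} \left(14 - 86\right)^{2} = 49690 + \left(-97\right)^{2} \left(-72\right)^{2} = 49690 + 9409 \cdot 5184 = 49690 + 48776256 = 48825946$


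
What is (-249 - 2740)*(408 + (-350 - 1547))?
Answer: 4450621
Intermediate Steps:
(-249 - 2740)*(408 + (-350 - 1547)) = -2989*(408 - 1897) = -2989*(-1489) = 4450621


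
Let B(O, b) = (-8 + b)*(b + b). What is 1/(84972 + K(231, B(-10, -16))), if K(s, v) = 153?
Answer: 1/85125 ≈ 1.1747e-5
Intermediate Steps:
B(O, b) = 2*b*(-8 + b) (B(O, b) = (-8 + b)*(2*b) = 2*b*(-8 + b))
1/(84972 + K(231, B(-10, -16))) = 1/(84972 + 153) = 1/85125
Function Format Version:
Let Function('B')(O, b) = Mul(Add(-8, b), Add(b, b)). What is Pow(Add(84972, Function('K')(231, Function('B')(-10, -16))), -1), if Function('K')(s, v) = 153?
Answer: Rational(1, 85125) ≈ 1.1747e-5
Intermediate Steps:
Function('B')(O, b) = Mul(2, b, Add(-8, b)) (Function('B')(O, b) = Mul(Add(-8, b), Mul(2, b)) = Mul(2, b, Add(-8, b)))
Pow(Add(84972, Function('K')(231, Function('B')(-10, -16))), -1) = Pow(Add(84972, 153), -1) = Pow(85125, -1) = Rational(1, 85125)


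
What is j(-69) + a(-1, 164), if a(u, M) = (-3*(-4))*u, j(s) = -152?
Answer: -164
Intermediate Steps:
a(u, M) = 12*u
j(-69) + a(-1, 164) = -152 + 12*(-1) = -152 - 12 = -164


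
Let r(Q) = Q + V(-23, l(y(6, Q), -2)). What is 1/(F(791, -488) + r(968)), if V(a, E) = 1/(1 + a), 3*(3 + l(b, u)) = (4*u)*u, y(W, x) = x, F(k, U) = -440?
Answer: 22/11615 ≈ 0.0018941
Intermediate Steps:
l(b, u) = -3 + 4*u²/3 (l(b, u) = -3 + ((4*u)*u)/3 = -3 + (4*u²)/3 = -3 + 4*u²/3)
r(Q) = -1/22 + Q (r(Q) = Q + 1/(1 - 23) = Q + 1/(-22) = Q - 1/22 = -1/22 + Q)
1/(F(791, -488) + r(968)) = 1/(-440 + (-1/22 + 968)) = 1/(-440 + 21295/22) = 1/(11615/22) = 22/11615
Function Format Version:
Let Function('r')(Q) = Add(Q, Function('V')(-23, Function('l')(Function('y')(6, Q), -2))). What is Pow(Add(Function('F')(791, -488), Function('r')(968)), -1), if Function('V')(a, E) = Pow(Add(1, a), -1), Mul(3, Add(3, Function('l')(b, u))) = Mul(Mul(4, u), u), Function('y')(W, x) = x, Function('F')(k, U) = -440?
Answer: Rational(22, 11615) ≈ 0.0018941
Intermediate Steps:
Function('l')(b, u) = Add(-3, Mul(Rational(4, 3), Pow(u, 2))) (Function('l')(b, u) = Add(-3, Mul(Rational(1, 3), Mul(Mul(4, u), u))) = Add(-3, Mul(Rational(1, 3), Mul(4, Pow(u, 2)))) = Add(-3, Mul(Rational(4, 3), Pow(u, 2))))
Function('r')(Q) = Add(Rational(-1, 22), Q) (Function('r')(Q) = Add(Q, Pow(Add(1, -23), -1)) = Add(Q, Pow(-22, -1)) = Add(Q, Rational(-1, 22)) = Add(Rational(-1, 22), Q))
Pow(Add(Function('F')(791, -488), Function('r')(968)), -1) = Pow(Add(-440, Add(Rational(-1, 22), 968)), -1) = Pow(Add(-440, Rational(21295, 22)), -1) = Pow(Rational(11615, 22), -1) = Rational(22, 11615)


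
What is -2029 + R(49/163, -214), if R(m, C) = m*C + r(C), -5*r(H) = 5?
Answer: -341376/163 ≈ -2094.3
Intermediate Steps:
r(H) = -1 (r(H) = -⅕*5 = -1)
R(m, C) = -1 + C*m (R(m, C) = m*C - 1 = C*m - 1 = -1 + C*m)
-2029 + R(49/163, -214) = -2029 + (-1 - 10486/163) = -2029 - 10649/163 = -341376/163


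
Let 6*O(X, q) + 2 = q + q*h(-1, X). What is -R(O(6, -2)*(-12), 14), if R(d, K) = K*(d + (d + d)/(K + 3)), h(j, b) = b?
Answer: -8512/17 ≈ -500.71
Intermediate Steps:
O(X, q) = -⅓ + q/6 + X*q/6 (O(X, q) = -⅓ + (q + q*X)/6 = -⅓ + (q + X*q)/6 = -⅓ + (q/6 + X*q/6) = -⅓ + q/6 + X*q/6)
R(d, K) = K*(d + 2*d/(3 + K)) (R(d, K) = K*(d + (2*d)/(3 + K)) = K*(d + 2*d/(3 + K)))
-R(O(6, -2)*(-12), 14) = -14*(-⅓ + (⅙)*(-2) + (⅙)*6*(-2))*(-12)*(5 + 14)/(3 + 14) = -14*(-⅓ - ⅓ - 2)*(-12)*19/17 = -14*(-8/3*(-12))*19/17 = -14*32*19/17 = -1*8512/17 = -8512/17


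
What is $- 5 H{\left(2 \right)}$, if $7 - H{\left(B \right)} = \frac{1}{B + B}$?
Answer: $- \frac{135}{4} \approx -33.75$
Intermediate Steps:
$H{\left(B \right)} = 7 - \frac{1}{2 B}$ ($H{\left(B \right)} = 7 - \frac{1}{B + B} = 7 - \frac{1}{2 B}$)
$- 5 H{\left(2 \right)} = - 5 \left(7 - \frac{1}{2 \cdot 2}\right) = - 5 \left(7 - \frac{1}{4}\right) = \left(-5\right) \frac{27}{4} = - \frac{135}{4}$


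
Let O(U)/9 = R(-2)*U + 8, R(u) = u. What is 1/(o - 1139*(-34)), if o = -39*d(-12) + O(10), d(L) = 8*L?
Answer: 1/42362 ≈ 2.3606e-5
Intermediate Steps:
O(U) = 72 - 18*U (O(U) = 9*(-2*U + 8) = 9*(8 - 2*U) = 72 - 18*U)
o = 3636 (o = -312*(-12) + (72 - 18*10) = -39*(-96) + (72 - 180) = 3744 - 108 = 3636)
1/(o - 1139*(-34)) = 1/(3636 - 1139*(-34)) = 1/(3636 + 38726) = 1/42362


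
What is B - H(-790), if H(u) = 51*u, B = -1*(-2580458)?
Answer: 2620748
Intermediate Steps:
B = 2580458
B - H(-790) = 2580458 - 51*(-790) = 2580458 - 1*(-40290) = 2580458 + 40290 = 2620748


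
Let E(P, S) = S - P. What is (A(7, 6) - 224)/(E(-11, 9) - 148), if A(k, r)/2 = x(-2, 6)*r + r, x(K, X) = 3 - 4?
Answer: 7/4 ≈ 1.7500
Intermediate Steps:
x(K, X) = -1
A(k, r) = 0 (A(k, r) = 2*(-r + r) = 2*0 = 0)
(A(7, 6) - 224)/(E(-11, 9) - 148) = (0 - 224)/((9 - 1*(-11)) - 148) = -224/((9 + 11) - 148) = -224/(20 - 148) = -224/(-128) = -224*(-1/128) = 7/4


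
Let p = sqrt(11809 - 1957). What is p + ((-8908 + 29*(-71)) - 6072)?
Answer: -17039 + 2*sqrt(2463) ≈ -16940.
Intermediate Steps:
p = 2*sqrt(2463) (p = sqrt(9852) = 2*sqrt(2463) ≈ 99.257)
p + ((-8908 + 29*(-71)) - 6072) = 2*sqrt(2463) + ((-8908 + 29*(-71)) - 6072) = 2*sqrt(2463) + ((-8908 - 2059) - 6072) = 2*sqrt(2463) + (-10967 - 6072) = 2*sqrt(2463) - 17039 = -17039 + 2*sqrt(2463)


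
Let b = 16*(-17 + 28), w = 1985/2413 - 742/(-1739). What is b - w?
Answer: 733290071/4196207 ≈ 174.75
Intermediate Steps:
w = 5242361/4196207 (w = 1985*(1/2413) - 742*(-1/1739) = 1985/2413 + 742/1739 = 5242361/4196207 ≈ 1.2493)
b = 176 (b = 16*11 = 176)
b - w = 176 - 1*5242361/4196207 = 176 - 5242361/4196207 = 733290071/4196207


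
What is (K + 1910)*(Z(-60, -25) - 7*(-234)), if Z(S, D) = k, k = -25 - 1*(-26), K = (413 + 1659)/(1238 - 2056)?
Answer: 1278672406/409 ≈ 3.1263e+6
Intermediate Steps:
K = -1036/409 (K = 2072/(-818) = 2072*(-1/818) = -1036/409 ≈ -2.5330)
k = 1 (k = -25 + 26 = 1)
Z(S, D) = 1
(K + 1910)*(Z(-60, -25) - 7*(-234)) = (-1036/409 + 1910)*(1 - 7*(-234)) = 780154*(1 + 1638)/409 = (780154/409)*1639 = 1278672406/409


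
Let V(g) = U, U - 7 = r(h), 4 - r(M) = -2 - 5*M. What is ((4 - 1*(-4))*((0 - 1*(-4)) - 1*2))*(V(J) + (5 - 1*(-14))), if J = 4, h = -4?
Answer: 192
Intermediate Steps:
r(M) = 6 + 5*M (r(M) = 4 - (-2 - 5*M) = 4 + (2 + 5*M) = 6 + 5*M)
U = -7 (U = 7 + (6 + 5*(-4)) = 7 + (6 - 20) = 7 - 14 = -7)
V(g) = -7
((4 - 1*(-4))*((0 - 1*(-4)) - 1*2))*(V(J) + (5 - 1*(-14))) = ((4 - 1*(-4))*((0 - 1*(-4)) - 1*2))*(-7 + (5 - 1*(-14))) = ((4 + 4)*((0 + 4) - 2))*(-7 + (5 + 14)) = (8*(4 - 2))*(-7 + 19) = (8*2)*12 = 16*12 = 192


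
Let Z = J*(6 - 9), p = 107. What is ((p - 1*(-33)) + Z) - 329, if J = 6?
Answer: -207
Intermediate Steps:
Z = -18 (Z = 6*(6 - 9) = 6*(-3) = -18)
((p - 1*(-33)) + Z) - 329 = ((107 - 1*(-33)) - 18) - 329 = ((107 + 33) - 18) - 329 = (140 - 18) - 329 = 122 - 329 = -207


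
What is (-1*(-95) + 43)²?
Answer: 19044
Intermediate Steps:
(-1*(-95) + 43)² = (95 + 43)² = 138² = 19044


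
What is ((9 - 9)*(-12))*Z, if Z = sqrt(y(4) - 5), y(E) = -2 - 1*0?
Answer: 0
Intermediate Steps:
y(E) = -2 (y(E) = -2 + 0 = -2)
Z = I*sqrt(7) (Z = sqrt(-2 - 5) = sqrt(-7) = I*sqrt(7) ≈ 2.6458*I)
((9 - 9)*(-12))*Z = ((9 - 9)*(-12))*(I*sqrt(7)) = (0*(-12))*(I*sqrt(7)) = 0*(I*sqrt(7)) = 0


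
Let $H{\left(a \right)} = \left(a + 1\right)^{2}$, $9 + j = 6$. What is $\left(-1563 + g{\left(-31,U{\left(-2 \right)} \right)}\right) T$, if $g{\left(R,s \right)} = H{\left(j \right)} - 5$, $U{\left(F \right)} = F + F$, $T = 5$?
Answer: $-7820$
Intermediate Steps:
$j = -3$ ($j = -9 + 6 = -3$)
$U{\left(F \right)} = 2 F$
$H{\left(a \right)} = \left(1 + a\right)^{2}$
$g{\left(R,s \right)} = -1$ ($g{\left(R,s \right)} = \left(1 - 3\right)^{2} - 5 = \left(-2\right)^{2} - 5 = 4 - 5 = -1$)
$\left(-1563 + g{\left(-31,U{\left(-2 \right)} \right)}\right) T = \left(-1563 - 1\right) 5 = \left(-1564\right) 5 = -7820$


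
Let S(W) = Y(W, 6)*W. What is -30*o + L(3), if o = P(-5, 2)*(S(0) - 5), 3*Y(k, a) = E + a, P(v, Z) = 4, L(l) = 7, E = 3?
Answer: 607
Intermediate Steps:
Y(k, a) = 1 + a/3 (Y(k, a) = (3 + a)/3 = 1 + a/3)
S(W) = 3*W (S(W) = (1 + (1/3)*6)*W = (1 + 2)*W = 3*W)
o = -20 (o = 4*(3*0 - 5) = 4*(0 - 5) = 4*(-5) = -20)
-30*o + L(3) = -30*(-20) + 7 = 600 + 7 = 607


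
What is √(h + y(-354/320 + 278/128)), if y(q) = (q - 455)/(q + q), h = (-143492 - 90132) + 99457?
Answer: 3*I*√6944817594/682 ≈ 366.58*I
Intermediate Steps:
h = -134167 (h = -233624 + 99457 = -134167)
y(q) = (-455 + q)/(2*q) (y(q) = (-455 + q)/((2*q)) = (-455 + q)*(1/(2*q)) = (-455 + q)/(2*q))
√(h + y(-354/320 + 278/128)) = √(-134167 + (-455 + (-354/320 + 278/128))/(2*(-354/320 + 278/128))) = √(-134167 + (-455 + (-354*1/320 + 278*(1/128)))/(2*(-354*1/320 + 278*(1/128)))) = √(-134167 + (-455 + (-177/160 + 139/64))/(2*(-177/160 + 139/64))) = √(-134167 + (-455 + 341/320)/(2*(341/320))) = √(-134167 + (½)*(320/341)*(-145259/320)) = √(-134167 - 145259/682) = √(-91647153/682) = 3*I*√6944817594/682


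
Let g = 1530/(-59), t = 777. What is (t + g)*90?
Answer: 3988170/59 ≈ 67596.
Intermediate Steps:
g = -1530/59 (g = 1530*(-1/59) = -1530/59 ≈ -25.932)
(t + g)*90 = (777 - 1530/59)*90 = (44313/59)*90 = 3988170/59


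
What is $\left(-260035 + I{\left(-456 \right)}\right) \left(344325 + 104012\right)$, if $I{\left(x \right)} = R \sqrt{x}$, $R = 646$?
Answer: $-116583311795 + 579251404 i \sqrt{114} \approx -1.1658 \cdot 10^{11} + 6.1847 \cdot 10^{9} i$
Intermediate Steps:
$I{\left(x \right)} = 646 \sqrt{x}$
$\left(-260035 + I{\left(-456 \right)}\right) \left(344325 + 104012\right) = \left(-260035 + 646 \sqrt{-456}\right) \left(344325 + 104012\right) = \left(-260035 + 646 \cdot 2 i \sqrt{114}\right) 448337 = \left(-260035 + 1292 i \sqrt{114}\right) 448337 = -116583311795 + 579251404 i \sqrt{114}$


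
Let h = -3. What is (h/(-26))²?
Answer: 9/676 ≈ 0.013314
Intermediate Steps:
(h/(-26))² = (-3/(-26))² = (-3*(-1/26))² = (3/26)² = 9/676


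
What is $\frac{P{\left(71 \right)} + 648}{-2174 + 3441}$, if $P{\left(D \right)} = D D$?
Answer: $\frac{5689}{1267} \approx 4.4901$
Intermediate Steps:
$P{\left(D \right)} = D^{2}$
$\frac{P{\left(71 \right)} + 648}{-2174 + 3441} = \frac{71^{2} + 648}{-2174 + 3441} = \frac{5041 + 648}{1267} = 5689 \cdot \frac{1}{1267} = \frac{5689}{1267}$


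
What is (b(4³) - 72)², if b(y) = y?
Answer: 64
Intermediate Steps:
(b(4³) - 72)² = (4³ - 72)² = (64 - 72)² = (-8)² = 64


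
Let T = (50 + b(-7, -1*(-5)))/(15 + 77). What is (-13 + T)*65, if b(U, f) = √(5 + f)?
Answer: -37245/46 + 65*√10/92 ≈ -807.44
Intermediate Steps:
T = 25/46 + √10/92 (T = (50 + √(5 - 1*(-5)))/(15 + 77) = (50 + √(5 + 5))/92 = (50 + √10)*(1/92) = 25/46 + √10/92 ≈ 0.57785)
(-13 + T)*65 = (-13 + (25/46 + √10/92))*65 = (-573/46 + √10/92)*65 = -37245/46 + 65*√10/92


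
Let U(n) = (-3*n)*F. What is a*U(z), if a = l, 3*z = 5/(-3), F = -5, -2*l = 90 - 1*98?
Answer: -100/3 ≈ -33.333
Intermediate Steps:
l = 4 (l = -(90 - 1*98)/2 = -(90 - 98)/2 = -½*(-8) = 4)
z = -5/9 (z = (5/(-3))/3 = (5*(-⅓))/3 = (⅓)*(-5/3) = -5/9 ≈ -0.55556)
a = 4
U(n) = 15*n (U(n) = -3*n*(-5) = 15*n)
a*U(z) = 4*(15*(-5/9)) = 4*(-25/3) = -100/3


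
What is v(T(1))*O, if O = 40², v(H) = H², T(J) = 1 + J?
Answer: 6400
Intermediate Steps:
O = 1600
v(T(1))*O = (1 + 1)²*1600 = 2²*1600 = 4*1600 = 6400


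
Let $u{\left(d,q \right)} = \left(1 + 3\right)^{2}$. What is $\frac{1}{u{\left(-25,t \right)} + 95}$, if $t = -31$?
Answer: $\frac{1}{111} \approx 0.009009$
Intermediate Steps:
$u{\left(d,q \right)} = 16$ ($u{\left(d,q \right)} = 4^{2} = 16$)
$\frac{1}{u{\left(-25,t \right)} + 95} = \frac{1}{16 + 95} = \frac{1}{111}$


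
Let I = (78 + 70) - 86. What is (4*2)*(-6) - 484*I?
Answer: -30056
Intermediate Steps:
I = 62 (I = 148 - 86 = 62)
(4*2)*(-6) - 484*I = (4*2)*(-6) - 484*62 = 8*(-6) - 30008 = -48 - 30008 = -30056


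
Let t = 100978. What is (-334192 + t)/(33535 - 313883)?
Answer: 116607/140174 ≈ 0.83187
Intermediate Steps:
(-334192 + t)/(33535 - 313883) = (-334192 + 100978)/(33535 - 313883) = -233214/(-280348) = -233214*(-1/280348) = 116607/140174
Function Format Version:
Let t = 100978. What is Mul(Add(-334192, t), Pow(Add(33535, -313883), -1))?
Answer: Rational(116607, 140174) ≈ 0.83187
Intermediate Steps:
Mul(Add(-334192, t), Pow(Add(33535, -313883), -1)) = Mul(Add(-334192, 100978), Pow(Add(33535, -313883), -1)) = Mul(-233214, Pow(-280348, -1)) = Mul(-233214, Rational(-1, 280348)) = Rational(116607, 140174)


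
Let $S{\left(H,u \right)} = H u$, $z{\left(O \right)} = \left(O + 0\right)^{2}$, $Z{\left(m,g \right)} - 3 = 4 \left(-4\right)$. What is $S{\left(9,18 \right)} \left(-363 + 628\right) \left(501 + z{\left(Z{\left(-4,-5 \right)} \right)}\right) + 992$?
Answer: $28764092$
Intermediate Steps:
$Z{\left(m,g \right)} = -13$ ($Z{\left(m,g \right)} = 3 + 4 \left(-4\right) = 3 - 16 = -13$)
$z{\left(O \right)} = O^{2}$
$S{\left(9,18 \right)} \left(-363 + 628\right) \left(501 + z{\left(Z{\left(-4,-5 \right)} \right)}\right) + 992 = 9 \cdot 18 \left(-363 + 628\right) \left(501 + \left(-13\right)^{2}\right) + 992 = 162 \cdot 265 \left(501 + 169\right) + 992 = 162 \cdot 265 \cdot 670 + 992 = 162 \cdot 177550 + 992 = 28763100 + 992 = 28764092$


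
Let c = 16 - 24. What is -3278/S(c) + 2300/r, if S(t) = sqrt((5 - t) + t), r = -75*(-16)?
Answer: 23/12 - 3278*sqrt(5)/5 ≈ -1464.0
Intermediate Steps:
c = -8
r = 1200
S(t) = sqrt(5)
-3278/S(c) + 2300/r = -3278*sqrt(5)/5 + 2300/1200 = -3278*sqrt(5)/5 + 2300*(1/1200) = -3278*sqrt(5)/5 + 23/12 = 23/12 - 3278*sqrt(5)/5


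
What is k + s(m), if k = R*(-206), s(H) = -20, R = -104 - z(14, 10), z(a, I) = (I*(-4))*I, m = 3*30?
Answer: -60996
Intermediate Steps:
m = 90
z(a, I) = -4*I² (z(a, I) = (-4*I)*I = -4*I²)
R = 296 (R = -104 - (-4)*10² = -104 - (-4)*100 = -104 - 1*(-400) = -104 + 400 = 296)
k = -60976 (k = 296*(-206) = -60976)
k + s(m) = -60976 - 20 = -60996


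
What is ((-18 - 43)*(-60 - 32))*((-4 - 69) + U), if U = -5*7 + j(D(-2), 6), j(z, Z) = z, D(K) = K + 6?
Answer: -583648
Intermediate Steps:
D(K) = 6 + K
U = -31 (U = -5*7 + (6 - 2) = -35 + 4 = -31)
((-18 - 43)*(-60 - 32))*((-4 - 69) + U) = ((-18 - 43)*(-60 - 32))*((-4 - 69) - 31) = (-61*(-92))*(-73 - 31) = 5612*(-104) = -583648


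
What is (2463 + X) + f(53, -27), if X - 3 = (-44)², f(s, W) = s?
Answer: 4455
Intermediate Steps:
X = 1939 (X = 3 + (-44)² = 3 + 1936 = 1939)
(2463 + X) + f(53, -27) = (2463 + 1939) + 53 = 4402 + 53 = 4455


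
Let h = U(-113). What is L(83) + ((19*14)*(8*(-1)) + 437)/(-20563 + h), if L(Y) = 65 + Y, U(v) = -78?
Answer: 3056559/20641 ≈ 148.08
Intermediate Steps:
h = -78
L(83) + ((19*14)*(8*(-1)) + 437)/(-20563 + h) = (65 + 83) + ((19*14)*(8*(-1)) + 437)/(-20563 - 78) = 148 + (266*(-8) + 437)/(-20641) = 148 + (-2128 + 437)*(-1/20641) = 148 - 1691*(-1/20641) = 148 + 1691/20641 = 3056559/20641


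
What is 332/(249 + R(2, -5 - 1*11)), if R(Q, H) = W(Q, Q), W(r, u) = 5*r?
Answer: 332/259 ≈ 1.2819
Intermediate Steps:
R(Q, H) = 5*Q
332/(249 + R(2, -5 - 1*11)) = 332/(249 + 5*2) = 332/(249 + 10) = 332/259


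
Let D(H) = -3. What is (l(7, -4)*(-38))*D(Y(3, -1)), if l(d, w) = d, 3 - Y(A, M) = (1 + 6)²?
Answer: 798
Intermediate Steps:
Y(A, M) = -46 (Y(A, M) = 3 - (1 + 6)² = 3 - 1*7² = 3 - 1*49 = 3 - 49 = -46)
(l(7, -4)*(-38))*D(Y(3, -1)) = (7*(-38))*(-3) = -266*(-3) = 798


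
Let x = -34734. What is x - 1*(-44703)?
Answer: 9969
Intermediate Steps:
x - 1*(-44703) = -34734 - 1*(-44703) = -34734 + 44703 = 9969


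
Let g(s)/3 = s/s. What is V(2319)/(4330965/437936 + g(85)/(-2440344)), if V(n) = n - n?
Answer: 0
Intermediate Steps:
V(n) = 0
g(s) = 3 (g(s) = 3*(s/s) = 3*1 = 3)
V(2319)/(4330965/437936 + g(85)/(-2440344)) = 0/(4330965/437936 + 3/(-2440344)) = 0/(4330965*(1/437936) + 3*(-1/2440344)) = 0/(4330965/437936 - 1/813448) = 0/(440376797423/44529770416) = 0*(44529770416/440376797423) = 0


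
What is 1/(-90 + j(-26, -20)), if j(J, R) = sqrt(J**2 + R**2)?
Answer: -45/3512 - sqrt(269)/3512 ≈ -0.017483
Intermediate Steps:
1/(-90 + j(-26, -20)) = 1/(-90 + sqrt((-26)**2 + (-20)**2)) = 1/(-90 + sqrt(676 + 400)) = 1/(-90 + sqrt(1076)) = 1/(-90 + 2*sqrt(269))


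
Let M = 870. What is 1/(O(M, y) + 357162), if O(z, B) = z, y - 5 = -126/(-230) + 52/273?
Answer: 1/358032 ≈ 2.7930e-6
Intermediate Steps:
y = 13858/2415 (y = 5 + (-126/(-230) + 52/273) = 5 + (-126*(-1/230) + 52*(1/273)) = 5 + (63/115 + 4/21) = 5 + 1783/2415 = 13858/2415 ≈ 5.7383)
1/(O(M, y) + 357162) = 1/(870 + 357162) = 1/358032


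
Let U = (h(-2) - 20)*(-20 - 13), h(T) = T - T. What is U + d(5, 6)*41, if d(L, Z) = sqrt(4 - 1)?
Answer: 660 + 41*sqrt(3) ≈ 731.01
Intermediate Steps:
d(L, Z) = sqrt(3)
h(T) = 0
U = 660 (U = (0 - 20)*(-20 - 13) = -20*(-33) = 660)
U + d(5, 6)*41 = 660 + sqrt(3)*41 = 660 + 41*sqrt(3)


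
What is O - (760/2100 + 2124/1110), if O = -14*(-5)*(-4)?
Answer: -219328/777 ≈ -282.28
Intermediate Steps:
O = -280 (O = 70*(-4) = -280)
O - (760/2100 + 2124/1110) = -280 - (760/2100 + 2124/1110) = -280 - (760*(1/2100) + 2124*(1/1110)) = -280 - (38/105 + 354/185) = -280 - 1*1768/777 = -280 - 1768/777 = -219328/777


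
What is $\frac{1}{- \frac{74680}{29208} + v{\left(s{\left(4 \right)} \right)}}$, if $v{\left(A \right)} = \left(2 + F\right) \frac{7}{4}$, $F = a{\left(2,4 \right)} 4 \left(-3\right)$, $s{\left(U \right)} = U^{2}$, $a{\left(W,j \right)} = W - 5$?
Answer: $\frac{7302}{466913} \approx 0.015639$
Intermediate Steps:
$a{\left(W,j \right)} = -5 + W$ ($a{\left(W,j \right)} = W - 5 = -5 + W$)
$F = 36$ ($F = \left(-5 + 2\right) 4 \left(-3\right) = \left(-3\right) 4 \left(-3\right) = \left(-12\right) \left(-3\right) = 36$)
$v{\left(A \right)} = \frac{133}{2}$ ($v{\left(A \right)} = \left(2 + 36\right) \frac{7}{4} = 38 \cdot 7 \cdot \frac{1}{4} = 38 \cdot \frac{7}{4} = \frac{133}{2}$)
$\frac{1}{- \frac{74680}{29208} + v{\left(s{\left(4 \right)} \right)}} = \frac{1}{- \frac{74680}{29208} + \frac{133}{2}} = \frac{1}{\left(-74680\right) \frac{1}{29208} + \frac{133}{2}} = \frac{1}{- \frac{9335}{3651} + \frac{133}{2}} = \frac{1}{\frac{466913}{7302}} = \frac{7302}{466913}$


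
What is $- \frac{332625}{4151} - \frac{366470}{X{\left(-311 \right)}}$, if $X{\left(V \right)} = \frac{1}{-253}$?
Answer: $\frac{384867560785}{4151} \approx 9.2717 \cdot 10^{7}$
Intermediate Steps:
$X{\left(V \right)} = - \frac{1}{253}$
$- \frac{332625}{4151} - \frac{366470}{X{\left(-311 \right)}} = - \frac{332625}{4151} - \frac{366470}{- \frac{1}{253}} = \left(-332625\right) \frac{1}{4151} - -92716910 = - \frac{332625}{4151} + 92716910 = \frac{384867560785}{4151}$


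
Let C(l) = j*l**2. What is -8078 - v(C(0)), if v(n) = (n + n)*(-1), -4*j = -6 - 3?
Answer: -8078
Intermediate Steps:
j = 9/4 (j = -(-6 - 3)/4 = -1/4*(-9) = 9/4 ≈ 2.2500)
C(l) = 9*l**2/4
v(n) = -2*n (v(n) = (2*n)*(-1) = -2*n)
-8078 - v(C(0)) = -8078 - (-2)*(9/4)*0**2 = -8078 - (-2)*(9/4)*0 = -8078 - (-2)*0 = -8078 - 1*0 = -8078 + 0 = -8078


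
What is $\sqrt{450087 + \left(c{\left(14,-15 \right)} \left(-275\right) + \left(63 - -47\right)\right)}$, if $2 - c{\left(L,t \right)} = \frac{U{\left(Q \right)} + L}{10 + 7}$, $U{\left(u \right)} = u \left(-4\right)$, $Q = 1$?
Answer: $\frac{\sqrt{129994733}}{17} \approx 670.68$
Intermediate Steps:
$U{\left(u \right)} = - 4 u$
$c{\left(L,t \right)} = \frac{38}{17} - \frac{L}{17}$ ($c{\left(L,t \right)} = 2 - \frac{\left(-4\right) 1 + L}{10 + 7} = 2 - \frac{-4 + L}{17} = 2 - \left(-4 + L\right) \frac{1}{17} = 2 - \left(- \frac{4}{17} + \frac{L}{17}\right) = \frac{38}{17} - \frac{L}{17}$)
$\sqrt{450087 + \left(c{\left(14,-15 \right)} \left(-275\right) + \left(63 - -47\right)\right)} = \sqrt{450087 + \left(\left(\frac{38}{17} - \frac{14}{17}\right) \left(-275\right) + \left(63 - -47\right)\right)} = \sqrt{450087 + \left(\left(\frac{38}{17} - \frac{14}{17}\right) \left(-275\right) + \left(63 + 47\right)\right)} = \sqrt{450087 + \left(\frac{24}{17} \left(-275\right) + 110\right)} = \sqrt{450087 + \left(- \frac{6600}{17} + 110\right)} = \sqrt{450087 - \frac{4730}{17}} = \sqrt{\frac{7646749}{17}} = \frac{\sqrt{129994733}}{17}$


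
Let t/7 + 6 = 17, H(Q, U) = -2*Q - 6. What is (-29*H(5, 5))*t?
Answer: 35728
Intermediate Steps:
H(Q, U) = -6 - 2*Q
t = 77 (t = -42 + 7*17 = -42 + 119 = 77)
(-29*H(5, 5))*t = -29*(-6 - 2*5)*77 = -29*(-6 - 10)*77 = -29*(-16)*77 = 464*77 = 35728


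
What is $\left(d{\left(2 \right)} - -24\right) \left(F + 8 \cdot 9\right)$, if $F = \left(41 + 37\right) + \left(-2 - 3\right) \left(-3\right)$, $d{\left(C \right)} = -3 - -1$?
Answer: $3630$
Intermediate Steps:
$d{\left(C \right)} = -2$ ($d{\left(C \right)} = -3 + 1 = -2$)
$F = 93$ ($F = 78 - -15 = 78 + 15 = 93$)
$\left(d{\left(2 \right)} - -24\right) \left(F + 8 \cdot 9\right) = \left(-2 - -24\right) \left(93 + 8 \cdot 9\right) = \left(-2 + 24\right) \left(93 + 72\right) = 22 \cdot 165 = 3630$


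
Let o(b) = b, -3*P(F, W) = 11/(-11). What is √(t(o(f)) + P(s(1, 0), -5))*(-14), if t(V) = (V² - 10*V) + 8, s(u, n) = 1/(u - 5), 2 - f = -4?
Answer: -14*I*√141/3 ≈ -55.414*I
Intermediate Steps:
f = 6 (f = 2 - 1*(-4) = 2 + 4 = 6)
s(u, n) = 1/(-5 + u)
P(F, W) = ⅓ (P(F, W) = -11/(3*(-11)) = -11*(-1)/(3*11) = -⅓*(-1) = ⅓)
t(V) = 8 + V² - 10*V
√(t(o(f)) + P(s(1, 0), -5))*(-14) = √((8 + 6² - 10*6) + ⅓)*(-14) = √((8 + 36 - 60) + ⅓)*(-14) = √(-16 + ⅓)*(-14) = √(-47/3)*(-14) = (I*√141/3)*(-14) = -14*I*√141/3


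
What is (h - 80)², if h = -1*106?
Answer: 34596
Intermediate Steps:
h = -106
(h - 80)² = (-106 - 80)² = (-186)² = 34596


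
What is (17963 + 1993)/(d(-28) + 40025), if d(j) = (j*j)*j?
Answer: 19956/18073 ≈ 1.1042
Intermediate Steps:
d(j) = j³ (d(j) = j²*j = j³)
(17963 + 1993)/(d(-28) + 40025) = (17963 + 1993)/((-28)³ + 40025) = 19956/(-21952 + 40025) = 19956/18073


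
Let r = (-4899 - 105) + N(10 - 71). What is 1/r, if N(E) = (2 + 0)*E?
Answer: -1/5126 ≈ -0.00019508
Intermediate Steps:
N(E) = 2*E
r = -5126 (r = (-4899 - 105) + 2*(10 - 71) = -5004 + 2*(-61) = -5004 - 122 = -5126)
1/r = 1/(-5126) = -1/5126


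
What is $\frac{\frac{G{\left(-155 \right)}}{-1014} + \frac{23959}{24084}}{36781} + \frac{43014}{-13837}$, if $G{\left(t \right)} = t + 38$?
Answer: $- \frac{495337396707587}{159344634521124} \approx -3.1086$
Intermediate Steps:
$G{\left(t \right)} = 38 + t$
$\frac{\frac{G{\left(-155 \right)}}{-1014} + \frac{23959}{24084}}{36781} + \frac{43014}{-13837} = \frac{\frac{38 - 155}{-1014} + \frac{23959}{24084}}{36781} + \frac{43014}{-13837} = \left(\left(-117\right) \left(- \frac{1}{1014}\right) + 23959 \cdot \frac{1}{24084}\right) \frac{1}{36781} + 43014 \left(- \frac{1}{13837}\right) = \left(\frac{3}{26} + \frac{23959}{24084}\right) \frac{1}{36781} - \frac{43014}{13837} = \frac{347593}{313092} \cdot \frac{1}{36781} - \frac{43014}{13837} = \frac{347593}{11515836852} - \frac{43014}{13837} = - \frac{495337396707587}{159344634521124}$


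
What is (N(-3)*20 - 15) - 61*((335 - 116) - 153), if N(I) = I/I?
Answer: -4021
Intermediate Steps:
N(I) = 1
(N(-3)*20 - 15) - 61*((335 - 116) - 153) = (1*20 - 15) - 61*((335 - 116) - 153) = (20 - 15) - 61*(219 - 153) = 5 - 61*66 = 5 - 4026 = -4021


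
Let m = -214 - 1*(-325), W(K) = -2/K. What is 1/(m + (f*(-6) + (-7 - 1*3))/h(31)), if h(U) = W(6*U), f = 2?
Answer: 1/2157 ≈ 0.00046361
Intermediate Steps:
h(U) = -1/(3*U) (h(U) = -2*1/(6*U) = -1/(3*U))
m = 111 (m = -214 + 325 = 111)
1/(m + (f*(-6) + (-7 - 1*3))/h(31)) = 1/(111 + (2*(-6) + (-7 - 1*3))/((-⅓/31))) = 1/(111 + (-12 + (-7 - 3))/((-⅓*1/31))) = 1/(111 + (-12 - 10)/(-1/93)) = 1/(111 - 22*(-93)) = 1/(111 + 2046) = 1/2157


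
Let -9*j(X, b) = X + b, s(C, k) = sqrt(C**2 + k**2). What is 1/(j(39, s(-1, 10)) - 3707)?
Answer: -300618/1115693503 + 9*sqrt(101)/1115693503 ≈ -0.00026936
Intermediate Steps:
j(X, b) = -X/9 - b/9 (j(X, b) = -(X + b)/9 = -X/9 - b/9)
1/(j(39, s(-1, 10)) - 3707) = 1/((-1/9*39 - sqrt((-1)**2 + 10**2)/9) - 3707) = 1/((-13/3 - sqrt(1 + 100)/9) - 3707) = 1/((-13/3 - sqrt(101)/9) - 3707) = 1/(-11134/3 - sqrt(101)/9)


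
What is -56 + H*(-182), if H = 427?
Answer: -77770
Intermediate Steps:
-56 + H*(-182) = -56 + 427*(-182) = -56 - 77714 = -77770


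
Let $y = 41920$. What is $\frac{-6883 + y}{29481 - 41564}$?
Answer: $- \frac{35037}{12083} \approx -2.8997$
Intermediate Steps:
$\frac{-6883 + y}{29481 - 41564} = \frac{-6883 + 41920}{29481 - 41564} = \frac{35037}{-12083} = 35037 \left(- \frac{1}{12083}\right) = - \frac{35037}{12083}$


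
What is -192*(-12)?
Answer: 2304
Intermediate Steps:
-192*(-12) = -3*(-768) = 2304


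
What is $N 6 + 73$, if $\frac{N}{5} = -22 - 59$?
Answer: $-2357$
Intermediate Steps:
$N = -405$ ($N = 5 \left(-22 - 59\right) = 5 \left(-81\right) = -405$)
$N 6 + 73 = \left(-405\right) 6 + 73 = -2430 + 73 = -2357$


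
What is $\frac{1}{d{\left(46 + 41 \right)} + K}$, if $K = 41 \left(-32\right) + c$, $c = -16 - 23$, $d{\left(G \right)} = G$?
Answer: $- \frac{1}{1264} \approx -0.00079114$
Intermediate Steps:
$c = -39$ ($c = -16 - 23 = -39$)
$K = -1351$ ($K = 41 \left(-32\right) - 39 = -1312 - 39 = -1351$)
$\frac{1}{d{\left(46 + 41 \right)} + K} = \frac{1}{\left(46 + 41\right) - 1351} = \frac{1}{87 - 1351} = \frac{1}{-1264} = - \frac{1}{1264}$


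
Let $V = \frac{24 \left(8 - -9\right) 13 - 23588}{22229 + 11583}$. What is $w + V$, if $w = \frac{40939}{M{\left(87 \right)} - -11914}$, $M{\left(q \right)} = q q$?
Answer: $\frac{257000574}{164689799} \approx 1.5605$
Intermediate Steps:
$M{\left(q \right)} = q^{2}$
$w = \frac{40939}{19483}$ ($w = \frac{40939}{87^{2} - -11914} = \frac{40939}{7569 + 11914} = \frac{40939}{19483} \approx 2.1013$)
$V = - \frac{4571}{8453}$ ($V = \frac{24 \left(8 + 9\right) 13 - 23588}{33812} = \left(24 \cdot 17 \cdot 13 - 23588\right) \frac{1}{33812} = \left(408 \cdot 13 - 23588\right) \frac{1}{33812} = \left(5304 - 23588\right) \frac{1}{33812} = \left(-18284\right) \frac{1}{33812} = - \frac{4571}{8453} \approx -0.54075$)
$w + V = \frac{40939}{19483} - \frac{4571}{8453} = \frac{257000574}{164689799}$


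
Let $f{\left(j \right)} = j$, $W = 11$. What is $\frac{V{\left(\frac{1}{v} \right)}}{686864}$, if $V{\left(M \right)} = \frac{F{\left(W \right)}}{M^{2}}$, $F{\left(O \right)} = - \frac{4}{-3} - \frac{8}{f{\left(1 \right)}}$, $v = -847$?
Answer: $- \frac{3587045}{515148} \approx -6.9631$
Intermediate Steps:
$F{\left(O \right)} = - \frac{20}{3}$ ($F{\left(O \right)} = - \frac{4}{-3} - \frac{8}{1} = \left(-4\right) \left(- \frac{1}{3}\right) - 8 = \frac{4}{3} - 8 = - \frac{20}{3}$)
$V{\left(M \right)} = - \frac{20}{3 M^{2}}$
$\frac{V{\left(\frac{1}{v} \right)}}{686864} = \frac{\left(- \frac{20}{3}\right) \frac{1}{\frac{1}{717409}}}{686864} = - \frac{20}{3 \cdot \frac{1}{717409}} \cdot \frac{1}{686864} = \left(- \frac{20}{3}\right) 717409 \cdot \frac{1}{686864} = \left(- \frac{14348180}{3}\right) \frac{1}{686864} = - \frac{3587045}{515148}$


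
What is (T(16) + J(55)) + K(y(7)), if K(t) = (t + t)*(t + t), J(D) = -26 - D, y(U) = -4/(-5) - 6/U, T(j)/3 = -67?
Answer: -345434/1225 ≈ -281.99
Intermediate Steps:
T(j) = -201 (T(j) = 3*(-67) = -201)
y(U) = ⅘ - 6/U (y(U) = -4*(-⅕) - 6/U = ⅘ - 6/U)
K(t) = 4*t² (K(t) = (2*t)*(2*t) = 4*t²)
(T(16) + J(55)) + K(y(7)) = (-201 + (-26 - 1*55)) + 4*(⅘ - 6/7)² = (-201 + (-26 - 55)) + 4*(⅘ - 6*⅐)² = (-201 - 81) + 4*(⅘ - 6/7)² = -282 + 4*(-2/35)² = -282 + 4*(4/1225) = -282 + 16/1225 = -345434/1225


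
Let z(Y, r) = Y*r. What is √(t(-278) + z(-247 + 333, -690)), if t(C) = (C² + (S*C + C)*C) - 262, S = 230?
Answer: √17870286 ≈ 4227.3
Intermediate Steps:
t(C) = -262 + 232*C² (t(C) = (C² + (230*C + C)*C) - 262 = (C² + (231*C)*C) - 262 = (C² + 231*C²) - 262 = 232*C² - 262 = -262 + 232*C²)
√(t(-278) + z(-247 + 333, -690)) = √((-262 + 232*(-278)²) + (-247 + 333)*(-690)) = √((-262 + 232*77284) + 86*(-690)) = √((-262 + 17929888) - 59340) = √(17929626 - 59340) = √17870286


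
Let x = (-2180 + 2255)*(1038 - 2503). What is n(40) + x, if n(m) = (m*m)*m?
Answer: -45875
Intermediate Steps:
n(m) = m**3 (n(m) = m**2*m = m**3)
x = -109875 (x = 75*(-1465) = -109875)
n(40) + x = 40**3 - 109875 = 64000 - 109875 = -45875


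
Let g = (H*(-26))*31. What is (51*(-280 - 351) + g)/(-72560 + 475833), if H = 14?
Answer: -43465/403273 ≈ -0.10778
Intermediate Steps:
g = -11284 (g = (14*(-26))*31 = -364*31 = -11284)
(51*(-280 - 351) + g)/(-72560 + 475833) = (51*(-280 - 351) - 11284)/(-72560 + 475833) = (51*(-631) - 11284)/403273 = (-32181 - 11284)*(1/403273) = -43465*1/403273 = -43465/403273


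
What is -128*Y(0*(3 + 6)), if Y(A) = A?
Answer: 0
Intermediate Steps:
-128*Y(0*(3 + 6)) = -0*(3 + 6) = -0*9 = -128*0 = 0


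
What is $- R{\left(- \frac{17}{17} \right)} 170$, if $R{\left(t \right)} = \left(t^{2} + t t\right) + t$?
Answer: $-170$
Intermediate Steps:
$R{\left(t \right)} = t + 2 t^{2}$ ($R{\left(t \right)} = \left(t^{2} + t^{2}\right) + t = 2 t^{2} + t = t + 2 t^{2}$)
$- R{\left(- \frac{17}{17} \right)} 170 = - - \frac{17}{17} \left(1 + 2 \left(- \frac{17}{17}\right)\right) 170 = - \left(-17\right) \frac{1}{17} \left(1 + 2 \left(\left(-17\right) \frac{1}{17}\right)\right) 170 = - - (1 + 2 \left(-1\right)) 170 = - - (1 - 2) 170 = - \left(-1\right) \left(-1\right) 170 = - 1 \cdot 170 = \left(-1\right) 170 = -170$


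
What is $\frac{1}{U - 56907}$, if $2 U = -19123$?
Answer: $- \frac{2}{132937} \approx -1.5045 \cdot 10^{-5}$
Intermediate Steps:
$U = - \frac{19123}{2}$ ($U = \frac{1}{2} \left(-19123\right) = - \frac{19123}{2} \approx -9561.5$)
$\frac{1}{U - 56907} = \frac{1}{- \frac{19123}{2} - 56907} = \frac{1}{- \frac{132937}{2}} = - \frac{2}{132937}$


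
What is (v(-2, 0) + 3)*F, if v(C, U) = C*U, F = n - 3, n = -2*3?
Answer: -27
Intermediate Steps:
n = -6
F = -9 (F = -6 - 3 = -9)
(v(-2, 0) + 3)*F = (-2*0 + 3)*(-9) = (0 + 3)*(-9) = 3*(-9) = -27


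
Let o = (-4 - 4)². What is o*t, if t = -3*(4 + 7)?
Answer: -2112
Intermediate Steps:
t = -33 (t = -3*11 = -33)
o = 64 (o = (-8)² = 64)
o*t = 64*(-33) = -2112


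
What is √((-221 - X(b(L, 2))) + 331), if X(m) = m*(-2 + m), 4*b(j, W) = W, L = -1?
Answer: √443/2 ≈ 10.524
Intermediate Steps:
b(j, W) = W/4
√((-221 - X(b(L, 2))) + 331) = √((-221 - (¼)*2*(-2 + (¼)*2)) + 331) = √((-221 - (-2 + ½)/2) + 331) = √((-221 - (-3)/(2*2)) + 331) = √((-221 - 1*(-¾)) + 331) = √((-221 + ¾) + 331) = √(-881/4 + 331) = √(443/4) = √443/2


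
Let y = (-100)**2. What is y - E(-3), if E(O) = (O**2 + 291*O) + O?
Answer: 10867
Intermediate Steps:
E(O) = O**2 + 292*O
y = 10000
y - E(-3) = 10000 - (-3)*(292 - 3) = 10000 - (-3)*289 = 10000 - 1*(-867) = 10000 + 867 = 10867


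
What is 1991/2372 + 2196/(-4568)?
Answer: 485747/1354412 ≈ 0.35864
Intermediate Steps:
1991/2372 + 2196/(-4568) = 1991*(1/2372) + 2196*(-1/4568) = 1991/2372 - 549/1142 = 485747/1354412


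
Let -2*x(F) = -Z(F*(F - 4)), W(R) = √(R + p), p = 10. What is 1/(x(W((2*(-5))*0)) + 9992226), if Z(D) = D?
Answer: 9992231/99844680357321 + 2*√10/99844680357321 ≈ 1.0008e-7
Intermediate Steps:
W(R) = √(10 + R) (W(R) = √(R + 10) = √(10 + R))
x(F) = F*(-4 + F)/2 (x(F) = -(-1)*F*(F - 4)/2 = -(-1)*F*(-4 + F)/2 = F*(-4 + F)/2)
1/(x(W((2*(-5))*0)) + 9992226) = 1/(√(10 + (2*(-5))*0)*(-4 + √(10 + (2*(-5))*0))/2 + 9992226) = 1/(√(10 - 10*0)*(-4 + √(10 - 10*0))/2 + 9992226) = 1/(√(10 + 0)*(-4 + √(10 + 0))/2 + 9992226) = 1/(√10*(-4 + √10)/2 + 9992226) = 1/(9992226 + √10*(-4 + √10)/2)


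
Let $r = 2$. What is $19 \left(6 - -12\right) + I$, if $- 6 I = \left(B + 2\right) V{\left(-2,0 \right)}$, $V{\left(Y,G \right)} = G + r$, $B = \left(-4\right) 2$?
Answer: $344$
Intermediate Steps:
$B = -8$
$V{\left(Y,G \right)} = 2 + G$ ($V{\left(Y,G \right)} = G + 2 = 2 + G$)
$I = 2$ ($I = - \frac{\left(-8 + 2\right) \left(2 + 0\right)}{6} = - \frac{\left(-6\right) 2}{6} = \left(- \frac{1}{6}\right) \left(-12\right) = 2$)
$19 \left(6 - -12\right) + I = 19 \left(6 - -12\right) + 2 = 19 \left(6 + 12\right) + 2 = 19 \cdot 18 + 2 = 342 + 2 = 344$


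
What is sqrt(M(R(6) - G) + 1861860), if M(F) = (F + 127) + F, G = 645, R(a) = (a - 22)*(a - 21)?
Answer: sqrt(1861177) ≈ 1364.3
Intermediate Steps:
R(a) = (-22 + a)*(-21 + a)
M(F) = 127 + 2*F (M(F) = (127 + F) + F = 127 + 2*F)
sqrt(M(R(6) - G) + 1861860) = sqrt((127 + 2*((462 + 6**2 - 43*6) - 1*645)) + 1861860) = sqrt((127 + 2*((462 + 36 - 258) - 645)) + 1861860) = sqrt((127 + 2*(240 - 645)) + 1861860) = sqrt((127 + 2*(-405)) + 1861860) = sqrt((127 - 810) + 1861860) = sqrt(-683 + 1861860) = sqrt(1861177)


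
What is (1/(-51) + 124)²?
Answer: 39980329/2601 ≈ 15371.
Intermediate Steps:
(1/(-51) + 124)² = (-1/51 + 124)² = (6323/51)² = 39980329/2601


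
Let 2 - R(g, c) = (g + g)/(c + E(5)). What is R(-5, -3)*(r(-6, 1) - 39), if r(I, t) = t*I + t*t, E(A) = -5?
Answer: -33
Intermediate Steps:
r(I, t) = t**2 + I*t (r(I, t) = I*t + t**2 = t**2 + I*t)
R(g, c) = 2 - 2*g/(-5 + c) (R(g, c) = 2 - (g + g)/(c - 5) = 2 - 2*g/(-5 + c))
R(-5, -3)*(r(-6, 1) - 39) = (2*(-5 - 3 - 1*(-5))/(-5 - 3))*(1*(-6 + 1) - 39) = (2*(-5 - 3 + 5)/(-8))*(1*(-5) - 39) = (2*(-1/8)*(-3))*(-5 - 39) = (3/4)*(-44) = -33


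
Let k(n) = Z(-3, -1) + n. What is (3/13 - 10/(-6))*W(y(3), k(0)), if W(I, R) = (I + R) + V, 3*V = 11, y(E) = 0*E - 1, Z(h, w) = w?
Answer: 370/117 ≈ 3.1624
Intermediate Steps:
y(E) = -1 (y(E) = 0 - 1 = -1)
V = 11/3 (V = (⅓)*11 = 11/3 ≈ 3.6667)
k(n) = -1 + n
W(I, R) = 11/3 + I + R (W(I, R) = (I + R) + 11/3 = 11/3 + I + R)
(3/13 - 10/(-6))*W(y(3), k(0)) = (3/13 - 10/(-6))*(11/3 - 1 + (-1 + 0)) = (3*(1/13) - 10*(-⅙))*(11/3 - 1 - 1) = (3/13 + 5/3)*(5/3) = (74/39)*(5/3) = 370/117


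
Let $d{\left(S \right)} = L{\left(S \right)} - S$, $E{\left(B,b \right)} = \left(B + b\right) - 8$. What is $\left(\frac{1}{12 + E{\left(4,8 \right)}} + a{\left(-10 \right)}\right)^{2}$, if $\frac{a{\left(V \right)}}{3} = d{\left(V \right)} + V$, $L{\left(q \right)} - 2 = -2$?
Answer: $\frac{1}{256} \approx 0.0039063$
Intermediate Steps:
$L{\left(q \right)} = 0$ ($L{\left(q \right)} = 2 - 2 = 0$)
$E{\left(B,b \right)} = -8 + B + b$
$d{\left(S \right)} = - S$ ($d{\left(S \right)} = 0 - S = - S$)
$a{\left(V \right)} = 0$ ($a{\left(V \right)} = 3 \left(- V + V\right) = 3 \cdot 0 = 0$)
$\left(\frac{1}{12 + E{\left(4,8 \right)}} + a{\left(-10 \right)}\right)^{2} = \left(\frac{1}{12 + \left(-8 + 4 + 8\right)} + 0\right)^{2} = \left(\frac{1}{12 + 4} + 0\right)^{2} = \left(\frac{1}{16} + 0\right)^{2} = \left(\frac{1}{16}\right)^{2} = \frac{1}{256}$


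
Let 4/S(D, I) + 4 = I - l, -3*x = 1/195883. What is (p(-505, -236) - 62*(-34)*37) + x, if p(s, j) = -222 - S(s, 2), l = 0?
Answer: 45704988623/587649 ≈ 77776.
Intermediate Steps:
x = -1/587649 (x = -1/3/195883 = -1/3*1/195883 = -1/587649 ≈ -1.7017e-6)
S(D, I) = 4/(-4 + I) (S(D, I) = 4/(-4 + (I - 1*0)) = 4/(-4 + (I + 0)) = 4/(-4 + I))
p(s, j) = -220 (p(s, j) = -222 - 4/(-4 + 2) = -222 - 4/(-2) = -222 - 4*(-1)/2 = -222 - 1*(-2) = -222 + 2 = -220)
(p(-505, -236) - 62*(-34)*37) + x = (-220 - 62*(-34)*37) - 1/587649 = (-220 + 2108*37) - 1/587649 = (-220 + 77996) - 1/587649 = 77776 - 1/587649 = 45704988623/587649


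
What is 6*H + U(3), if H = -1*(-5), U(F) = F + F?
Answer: 36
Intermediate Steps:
U(F) = 2*F
H = 5
6*H + U(3) = 6*5 + 2*3 = 30 + 6 = 36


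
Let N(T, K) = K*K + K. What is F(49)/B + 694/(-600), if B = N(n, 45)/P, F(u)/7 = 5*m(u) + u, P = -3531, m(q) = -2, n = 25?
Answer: -3221191/6900 ≈ -466.84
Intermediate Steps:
N(T, K) = K + K² (N(T, K) = K² + K = K + K²)
F(u) = -70 + 7*u (F(u) = 7*(5*(-2) + u) = 7*(-10 + u) = -70 + 7*u)
B = -690/1177 (B = (45*(1 + 45))/(-3531) = (45*46)*(-1/3531) = 2070*(-1/3531) = -690/1177 ≈ -0.58624)
F(49)/B + 694/(-600) = (-70 + 7*49)/(-690/1177) + 694/(-600) = (-70 + 343)*(-1177/690) + 694*(-1/600) = 273*(-1177/690) - 347/300 = -107107/230 - 347/300 = -3221191/6900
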